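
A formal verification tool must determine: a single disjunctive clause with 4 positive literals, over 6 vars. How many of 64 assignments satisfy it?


Step 1: Total=2^6=64
Step 2: Unsat when all 4 false: 2^2=4
Step 3: Sat=64-4=60

60


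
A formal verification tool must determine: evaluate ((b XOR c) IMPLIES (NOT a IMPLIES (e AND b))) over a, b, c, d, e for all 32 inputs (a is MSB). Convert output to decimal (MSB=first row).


Formula: ((b XOR c) IMPLIES (NOT a IMPLIES (e AND b))) over a, b, c, d, e (32 rows)
Evaluate each row (bits = a,b,c,d,e, MSB first):
  row 0 [00000]: ((0 XOR 0) IMPLIES (NOT 0 IMPLIES (0 AND 0))) -> 1
  row 1 [00001]: ((0 XOR 0) IMPLIES (NOT 0 IMPLIES (1 AND 0))) -> 1
  row 2 [00010]: ((0 XOR 0) IMPLIES (NOT 0 IMPLIES (0 AND 0))) -> 1
  row 3 [00011]: ((0 XOR 0) IMPLIES (NOT 0 IMPLIES (1 AND 0))) -> 1
  row 4 [00100]: ((0 XOR 1) IMPLIES (NOT 0 IMPLIES (0 AND 0))) -> 0
  row 5 [00101]: ((0 XOR 1) IMPLIES (NOT 0 IMPLIES (1 AND 0))) -> 0
  row 6 [00110]: ((0 XOR 1) IMPLIES (NOT 0 IMPLIES (0 AND 0))) -> 0
  row 7 [00111]: ((0 XOR 1) IMPLIES (NOT 0 IMPLIES (1 AND 0))) -> 0
  row 8 [01000]: ((1 XOR 0) IMPLIES (NOT 0 IMPLIES (0 AND 1))) -> 0
  row 9 [01001]: ((1 XOR 0) IMPLIES (NOT 0 IMPLIES (1 AND 1))) -> 1
  row 10 [01010]: ((1 XOR 0) IMPLIES (NOT 0 IMPLIES (0 AND 1))) -> 0
  row 11 [01011]: ((1 XOR 0) IMPLIES (NOT 0 IMPLIES (1 AND 1))) -> 1
  row 12 [01100]: ((1 XOR 1) IMPLIES (NOT 0 IMPLIES (0 AND 1))) -> 1
  row 13 [01101]: ((1 XOR 1) IMPLIES (NOT 0 IMPLIES (1 AND 1))) -> 1
  row 14 [01110]: ((1 XOR 1) IMPLIES (NOT 0 IMPLIES (0 AND 1))) -> 1
  row 15 [01111]: ((1 XOR 1) IMPLIES (NOT 0 IMPLIES (1 AND 1))) -> 1
  row 16 [10000]: ((0 XOR 0) IMPLIES (NOT 1 IMPLIES (0 AND 0))) -> 1
  row 17 [10001]: ((0 XOR 0) IMPLIES (NOT 1 IMPLIES (1 AND 0))) -> 1
  row 18 [10010]: ((0 XOR 0) IMPLIES (NOT 1 IMPLIES (0 AND 0))) -> 1
  row 19 [10011]: ((0 XOR 0) IMPLIES (NOT 1 IMPLIES (1 AND 0))) -> 1
  row 20 [10100]: ((0 XOR 1) IMPLIES (NOT 1 IMPLIES (0 AND 0))) -> 1
  row 21 [10101]: ((0 XOR 1) IMPLIES (NOT 1 IMPLIES (1 AND 0))) -> 1
  row 22 [10110]: ((0 XOR 1) IMPLIES (NOT 1 IMPLIES (0 AND 0))) -> 1
  row 23 [10111]: ((0 XOR 1) IMPLIES (NOT 1 IMPLIES (1 AND 0))) -> 1
  row 24 [11000]: ((1 XOR 0) IMPLIES (NOT 1 IMPLIES (0 AND 1))) -> 1
  row 25 [11001]: ((1 XOR 0) IMPLIES (NOT 1 IMPLIES (1 AND 1))) -> 1
  row 26 [11010]: ((1 XOR 0) IMPLIES (NOT 1 IMPLIES (0 AND 1))) -> 1
  row 27 [11011]: ((1 XOR 0) IMPLIES (NOT 1 IMPLIES (1 AND 1))) -> 1
  row 28 [11100]: ((1 XOR 1) IMPLIES (NOT 1 IMPLIES (0 AND 1))) -> 1
  row 29 [11101]: ((1 XOR 1) IMPLIES (NOT 1 IMPLIES (1 AND 1))) -> 1
  row 30 [11110]: ((1 XOR 1) IMPLIES (NOT 1 IMPLIES (0 AND 1))) -> 1
  row 31 [11111]: ((1 XOR 1) IMPLIES (NOT 1 IMPLIES (1 AND 1))) -> 1
Full result column, 4 rows per line (a,b,c fixed per line; d,e runs 00..11 left to right):
  rows 0-3 [a,b,c=000]: 1111  = hex F
  rows 4-7 [a,b,c=001]: 0000  = hex 0
  rows 8-11 [a,b,c=010]: 0101  = hex 5
  rows 12-15 [a,b,c=011]: 1111  = hex F
  rows 16-19 [a,b,c=100]: 1111  = hex F
  rows 20-23 [a,b,c=101]: 1111  = hex F
  rows 24-27 [a,b,c=110]: 1111  = hex F
  rows 28-31 [a,b,c=111]: 1111  = hex F
Output column (row 0 .. row 31) = 11110000010111111111111111111111
Output column grouped in 4s = 1111 0000 0101 1111 1111 1111 1111 1111 = 0xF05FFFFF
Convert to decimal digit by digit (value = value*16 + digit):
  F -> 15
  15*16 + 0 = 240
  240*16 + 5 = 3845
  3845*16 + 15 (F) = 61535
  61535*16 + 15 (F) = 984575
  984575*16 + 15 (F) = 15753215
  15753215*16 + 15 (F) = 252051455
  252051455*16 + 15 (F) = 4032823295
Decimal = 4032823295

4032823295


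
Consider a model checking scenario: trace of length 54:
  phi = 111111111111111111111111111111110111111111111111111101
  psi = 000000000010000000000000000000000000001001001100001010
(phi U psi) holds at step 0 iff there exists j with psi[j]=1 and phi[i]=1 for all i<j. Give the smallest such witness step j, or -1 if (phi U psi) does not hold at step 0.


(phi U psi) at 0: need smallest j with psi[j]=1 and phi[i]=1 for all i in [0,j).
Scan from step 0:
  step 0: phi=1, psi=0 -> continue
  step 1: phi=1, psi=0 -> continue
  step 2: phi=1, psi=0 -> continue
  step 3: phi=1, psi=0 -> continue
  step 10: psi=1 and phi held for [0,10) -> witness found
Witness step = 10

10


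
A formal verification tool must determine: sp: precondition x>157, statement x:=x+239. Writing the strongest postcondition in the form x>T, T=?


Formula: sp(P, x:=E) = exists old_x. (x = E[old_x/x]) AND P[old_x/x] (old_x is the value of x before the assignment; eliminate old_x by solving x = E[old_x/x] for old_x)
Step 1: Precondition P: x>157, i.e. old_x > 157
Step 2: Assignment gives x = old_x + 239, so old_x = x - 239
Step 3: Substitute into P: x - 239 > 157
Step 4: Simplify: x > 157+239 = 396

396


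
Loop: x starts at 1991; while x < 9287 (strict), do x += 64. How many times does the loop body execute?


Step 1: x goes from 1991 toward 9287 by 64; the body runs while x<9287, so iterations = ceil((bound-start)/step)
Step 2: Distance=7296
Step 3: ceil(7296/64)=114

114


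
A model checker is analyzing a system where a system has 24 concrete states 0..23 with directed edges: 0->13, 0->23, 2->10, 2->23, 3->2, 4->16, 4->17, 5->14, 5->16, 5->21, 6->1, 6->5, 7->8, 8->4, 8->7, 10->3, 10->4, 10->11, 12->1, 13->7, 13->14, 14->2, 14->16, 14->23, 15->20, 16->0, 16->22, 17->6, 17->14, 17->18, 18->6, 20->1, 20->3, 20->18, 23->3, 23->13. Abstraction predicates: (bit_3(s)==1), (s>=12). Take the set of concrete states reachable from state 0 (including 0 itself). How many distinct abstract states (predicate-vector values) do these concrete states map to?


BFS from 0:
Concrete reachable: {0, 1, 2, 3, 4, 5, 6, 7, 8, 10, 11, 13, 14, 16, 17, 18, 21, 22, 23}
Abstract via predicates (bit_3(s)==1), (s>=12):
  (0,0) <- {0, 1, 2, 3, 4, 5, 6, 7}
  (0,1) <- {16, 17, 18, 21, 22, 23}
  (1,0) <- {8, 10, 11}
  (1,1) <- {13, 14}
Distinct abstract states = 4

4


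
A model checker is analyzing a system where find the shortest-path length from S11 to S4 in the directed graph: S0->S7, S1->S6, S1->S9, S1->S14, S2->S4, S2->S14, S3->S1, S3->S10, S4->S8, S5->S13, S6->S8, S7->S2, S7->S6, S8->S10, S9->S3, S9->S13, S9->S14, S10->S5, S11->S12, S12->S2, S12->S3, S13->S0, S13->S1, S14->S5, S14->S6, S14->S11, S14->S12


BFS layer-by-layer from S11:
  dist 0: {S11}
  dist 1: {S12}
  dist 2: {S2, S3}
  dist 3: {S1, S4, S10, S14}
  -> S4 reached at distance 3
Shortest path length = 3

3


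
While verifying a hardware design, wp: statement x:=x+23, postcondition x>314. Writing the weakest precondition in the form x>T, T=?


Formula: wp(x:=E, P) = P[E/x] (substitute E for x in postcondition)
Step 1: Postcondition: x>314
Step 2: Substitute x+23 for x: x+23>314
Step 3: Solve for x: x > 314-23 = 291

291


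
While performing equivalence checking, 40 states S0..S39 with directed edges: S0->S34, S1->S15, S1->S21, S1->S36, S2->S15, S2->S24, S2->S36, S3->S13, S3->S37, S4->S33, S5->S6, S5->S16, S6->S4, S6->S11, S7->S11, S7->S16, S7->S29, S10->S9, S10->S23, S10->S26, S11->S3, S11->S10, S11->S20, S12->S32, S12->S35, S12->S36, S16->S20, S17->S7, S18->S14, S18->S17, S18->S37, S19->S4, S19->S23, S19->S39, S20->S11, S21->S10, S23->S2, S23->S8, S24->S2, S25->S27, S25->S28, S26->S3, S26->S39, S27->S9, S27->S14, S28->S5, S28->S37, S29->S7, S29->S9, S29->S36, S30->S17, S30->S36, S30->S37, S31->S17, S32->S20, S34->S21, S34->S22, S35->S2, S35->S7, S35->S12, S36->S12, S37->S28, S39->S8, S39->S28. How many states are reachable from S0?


BFS from S0:
  layer 0: {S0}
  layer 1: {S34}
  layer 2: {S21, S22}
  layer 3: {S10}
  layer 4: {S9, S23, S26}
  layer 5: {S2, S3, S8, S39}
  layer 6: {S13, S15, S24, S28, S36, S37}
  layer 7: {S5, S12}
  layer 8: {S6, S16, S32, S35}
  layer 9: {S4, S7, S11, S20}
  layer 10: {S29, S33}
Reachable set: {S0, S2, S3, S4, S5, S6, S7, S8, S9, S10, S11, S12, S13, S15, S16, S20, S21, S22, S23, S24, S26, S28, S29, S32, S33, S34, S35, S36, S37, S39}
Count = 30

30


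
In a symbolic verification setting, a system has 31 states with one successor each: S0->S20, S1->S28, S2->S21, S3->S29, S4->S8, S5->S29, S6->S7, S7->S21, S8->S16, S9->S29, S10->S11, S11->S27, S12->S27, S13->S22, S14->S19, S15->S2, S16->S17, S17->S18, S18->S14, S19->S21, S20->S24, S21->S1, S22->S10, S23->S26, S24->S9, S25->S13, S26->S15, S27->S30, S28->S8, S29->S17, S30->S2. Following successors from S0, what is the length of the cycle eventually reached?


Trace from S0 until a state repeats:
  S0 -> S20 -> S24 -> S9 -> S29 -> S17 -> S18 -> S14 -> S19 -> S21 -> S1 -> S28 -> S8 -> S16 -> S17
S17 first seen at step 5, revisited at step 14.
Cycle length = 14 - 5 = 9

9


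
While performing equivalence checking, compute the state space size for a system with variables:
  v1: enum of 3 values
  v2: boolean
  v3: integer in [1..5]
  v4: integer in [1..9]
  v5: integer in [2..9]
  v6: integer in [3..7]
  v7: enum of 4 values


State space = product of domain sizes of all variables.
Domain sizes:
  v1 (enum of 3 values): 3
  v2 (boolean): 2
  v3 (integer in [1..5]): 5
  v4 (integer in [1..9]): 9
  v5 (integer in [2..9]): 8
  v6 (integer in [3..7]): 5
  v7 (enum of 4 values): 4
Product = 3 * 2 * 5 * 9 * 8 * 5 * 4 = 43200

43200


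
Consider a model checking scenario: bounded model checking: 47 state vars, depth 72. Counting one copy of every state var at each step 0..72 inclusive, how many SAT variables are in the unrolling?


BMC unrolls to depth k, creating one copy of each state var for steps 0..k.
Step count = 72 + 1 = 73 (steps 0 through 72)
Vars per step = 47
Total = 47 * 73 = 3431

3431


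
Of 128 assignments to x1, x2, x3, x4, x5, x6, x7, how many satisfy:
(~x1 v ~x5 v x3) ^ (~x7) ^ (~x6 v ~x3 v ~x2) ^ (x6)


CNF with 4 clauses over 7 vars (128 assignments).
An assignment satisfies CNF iff every clause has >=1 true literal.
Check each row (bits = x1,x2,x3,x4,x5,x6,x7; clause T/F shown):
  row 0 [0000000]: clauses=TTTF -> 0
  row 1 [0000001]: clauses=TFTF -> 0
  row 2 [0000010]: clauses=TTTT -> 1
  row 3 [0000011]: clauses=TFTT -> 0
  row 4 [0000100]: clauses=TTTF -> 0
  (every remaining row is evaluated the same way; all 128 results are listed next)
Full result column, 8 rows per line (x1,x2,x3,x4 fixed per line; x5,x6,x7 runs 000..111 left to right):
  rows 0-7 [x1,x2,x3,x4=0000]: 00100010  (ones: 2)
  rows 8-15 [x1,x2,x3,x4=0001]: 00100010  (ones: 2)
  rows 16-23 [x1,x2,x3,x4=0010]: 00100010  (ones: 2)
  rows 24-31 [x1,x2,x3,x4=0011]: 00100010  (ones: 2)
  rows 32-39 [x1,x2,x3,x4=0100]: 00100010  (ones: 2)
  rows 40-47 [x1,x2,x3,x4=0101]: 00100010  (ones: 2)
  rows 48-55 [x1,x2,x3,x4=0110]: 00000000  (ones: 0)
  rows 56-63 [x1,x2,x3,x4=0111]: 00000000  (ones: 0)
  rows 64-71 [x1,x2,x3,x4=1000]: 00100000  (ones: 1)
  rows 72-79 [x1,x2,x3,x4=1001]: 00100000  (ones: 1)
  rows 80-87 [x1,x2,x3,x4=1010]: 00100010  (ones: 2)
  rows 88-95 [x1,x2,x3,x4=1011]: 00100010  (ones: 2)
  rows 96-103 [x1,x2,x3,x4=1100]: 00100000  (ones: 1)
  rows 104-111 [x1,x2,x3,x4=1101]: 00100000  (ones: 1)
  rows 112-119 [x1,x2,x3,x4=1110]: 00000000  (ones: 0)
  rows 120-127 [x1,x2,x3,x4=1111]: 00000000  (ones: 0)
Satisfying assignments = 2+2+2+2+2+2+0+0+1+1+2+2+1+1+0+0 = 20

20


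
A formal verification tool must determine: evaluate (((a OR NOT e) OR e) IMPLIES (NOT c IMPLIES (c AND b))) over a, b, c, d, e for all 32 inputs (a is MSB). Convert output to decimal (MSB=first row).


Formula: (((a OR NOT e) OR e) IMPLIES (NOT c IMPLIES (c AND b))) over a, b, c, d, e (32 rows)
Evaluate each row (bits = a,b,c,d,e, MSB first):
  row 0 [00000]: (((0 OR NOT 0) OR 0) IMPLIES (NOT 0 IMPLIES (0 AND 0))) -> 0
  row 1 [00001]: (((0 OR NOT 1) OR 1) IMPLIES (NOT 0 IMPLIES (0 AND 0))) -> 0
  row 2 [00010]: (((0 OR NOT 0) OR 0) IMPLIES (NOT 0 IMPLIES (0 AND 0))) -> 0
  row 3 [00011]: (((0 OR NOT 1) OR 1) IMPLIES (NOT 0 IMPLIES (0 AND 0))) -> 0
  row 4 [00100]: (((0 OR NOT 0) OR 0) IMPLIES (NOT 1 IMPLIES (1 AND 0))) -> 1
  row 5 [00101]: (((0 OR NOT 1) OR 1) IMPLIES (NOT 1 IMPLIES (1 AND 0))) -> 1
  row 6 [00110]: (((0 OR NOT 0) OR 0) IMPLIES (NOT 1 IMPLIES (1 AND 0))) -> 1
  row 7 [00111]: (((0 OR NOT 1) OR 1) IMPLIES (NOT 1 IMPLIES (1 AND 0))) -> 1
  row 8 [01000]: (((0 OR NOT 0) OR 0) IMPLIES (NOT 0 IMPLIES (0 AND 1))) -> 0
  row 9 [01001]: (((0 OR NOT 1) OR 1) IMPLIES (NOT 0 IMPLIES (0 AND 1))) -> 0
  row 10 [01010]: (((0 OR NOT 0) OR 0) IMPLIES (NOT 0 IMPLIES (0 AND 1))) -> 0
  row 11 [01011]: (((0 OR NOT 1) OR 1) IMPLIES (NOT 0 IMPLIES (0 AND 1))) -> 0
  row 12 [01100]: (((0 OR NOT 0) OR 0) IMPLIES (NOT 1 IMPLIES (1 AND 1))) -> 1
  row 13 [01101]: (((0 OR NOT 1) OR 1) IMPLIES (NOT 1 IMPLIES (1 AND 1))) -> 1
  row 14 [01110]: (((0 OR NOT 0) OR 0) IMPLIES (NOT 1 IMPLIES (1 AND 1))) -> 1
  row 15 [01111]: (((0 OR NOT 1) OR 1) IMPLIES (NOT 1 IMPLIES (1 AND 1))) -> 1
  row 16 [10000]: (((1 OR NOT 0) OR 0) IMPLIES (NOT 0 IMPLIES (0 AND 0))) -> 0
  row 17 [10001]: (((1 OR NOT 1) OR 1) IMPLIES (NOT 0 IMPLIES (0 AND 0))) -> 0
  row 18 [10010]: (((1 OR NOT 0) OR 0) IMPLIES (NOT 0 IMPLIES (0 AND 0))) -> 0
  row 19 [10011]: (((1 OR NOT 1) OR 1) IMPLIES (NOT 0 IMPLIES (0 AND 0))) -> 0
  row 20 [10100]: (((1 OR NOT 0) OR 0) IMPLIES (NOT 1 IMPLIES (1 AND 0))) -> 1
  row 21 [10101]: (((1 OR NOT 1) OR 1) IMPLIES (NOT 1 IMPLIES (1 AND 0))) -> 1
  row 22 [10110]: (((1 OR NOT 0) OR 0) IMPLIES (NOT 1 IMPLIES (1 AND 0))) -> 1
  row 23 [10111]: (((1 OR NOT 1) OR 1) IMPLIES (NOT 1 IMPLIES (1 AND 0))) -> 1
  row 24 [11000]: (((1 OR NOT 0) OR 0) IMPLIES (NOT 0 IMPLIES (0 AND 1))) -> 0
  row 25 [11001]: (((1 OR NOT 1) OR 1) IMPLIES (NOT 0 IMPLIES (0 AND 1))) -> 0
  row 26 [11010]: (((1 OR NOT 0) OR 0) IMPLIES (NOT 0 IMPLIES (0 AND 1))) -> 0
  row 27 [11011]: (((1 OR NOT 1) OR 1) IMPLIES (NOT 0 IMPLIES (0 AND 1))) -> 0
  row 28 [11100]: (((1 OR NOT 0) OR 0) IMPLIES (NOT 1 IMPLIES (1 AND 1))) -> 1
  row 29 [11101]: (((1 OR NOT 1) OR 1) IMPLIES (NOT 1 IMPLIES (1 AND 1))) -> 1
  row 30 [11110]: (((1 OR NOT 0) OR 0) IMPLIES (NOT 1 IMPLIES (1 AND 1))) -> 1
  row 31 [11111]: (((1 OR NOT 1) OR 1) IMPLIES (NOT 1 IMPLIES (1 AND 1))) -> 1
Full result column, 4 rows per line (a,b,c fixed per line; d,e runs 00..11 left to right):
  rows 0-3 [a,b,c=000]: 0000  = hex 0
  rows 4-7 [a,b,c=001]: 1111  = hex F
  rows 8-11 [a,b,c=010]: 0000  = hex 0
  rows 12-15 [a,b,c=011]: 1111  = hex F
  rows 16-19 [a,b,c=100]: 0000  = hex 0
  rows 20-23 [a,b,c=101]: 1111  = hex F
  rows 24-27 [a,b,c=110]: 0000  = hex 0
  rows 28-31 [a,b,c=111]: 1111  = hex F
Output column (row 0 .. row 31) = 00001111000011110000111100001111
Output column grouped in 4s = 0000 1111 0000 1111 0000 1111 0000 1111 = 0x0F0F0F0F
Convert to decimal digit by digit (value = value*16 + digit):
  0 -> 0
  0*16 + 15 (F) = 15
  15*16 + 0 = 240
  240*16 + 15 (F) = 3855
  3855*16 + 0 = 61680
  61680*16 + 15 (F) = 986895
  986895*16 + 0 = 15790320
  15790320*16 + 15 (F) = 252645135
Decimal = 252645135

252645135


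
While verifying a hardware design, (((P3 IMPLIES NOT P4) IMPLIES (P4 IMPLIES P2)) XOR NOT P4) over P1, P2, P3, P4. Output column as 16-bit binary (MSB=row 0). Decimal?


Formula: (((P3 IMPLIES NOT P4) IMPLIES (P4 IMPLIES P2)) XOR NOT P4) over P1, P2, P3, P4 (16 rows)
Evaluate each row (bits = P1,P2,P3,P4, MSB first):
  row 0 [0000]: (((0 IMPLIES NOT 0) IMPLIES (0 IMPLIES 0)) XOR NOT 0) -> 0
  row 1 [0001]: (((0 IMPLIES NOT 1) IMPLIES (1 IMPLIES 0)) XOR NOT 1) -> 0
  row 2 [0010]: (((1 IMPLIES NOT 0) IMPLIES (0 IMPLIES 0)) XOR NOT 0) -> 0
  row 3 [0011]: (((1 IMPLIES NOT 1) IMPLIES (1 IMPLIES 0)) XOR NOT 1) -> 1
  row 4 [0100]: (((0 IMPLIES NOT 0) IMPLIES (0 IMPLIES 1)) XOR NOT 0) -> 0
  row 5 [0101]: (((0 IMPLIES NOT 1) IMPLIES (1 IMPLIES 1)) XOR NOT 1) -> 1
  row 6 [0110]: (((1 IMPLIES NOT 0) IMPLIES (0 IMPLIES 1)) XOR NOT 0) -> 0
  row 7 [0111]: (((1 IMPLIES NOT 1) IMPLIES (1 IMPLIES 1)) XOR NOT 1) -> 1
  row 8 [1000]: (((0 IMPLIES NOT 0) IMPLIES (0 IMPLIES 0)) XOR NOT 0) -> 0
  row 9 [1001]: (((0 IMPLIES NOT 1) IMPLIES (1 IMPLIES 0)) XOR NOT 1) -> 0
  row 10 [1010]: (((1 IMPLIES NOT 0) IMPLIES (0 IMPLIES 0)) XOR NOT 0) -> 0
  row 11 [1011]: (((1 IMPLIES NOT 1) IMPLIES (1 IMPLIES 0)) XOR NOT 1) -> 1
  row 12 [1100]: (((0 IMPLIES NOT 0) IMPLIES (0 IMPLIES 1)) XOR NOT 0) -> 0
  row 13 [1101]: (((0 IMPLIES NOT 1) IMPLIES (1 IMPLIES 1)) XOR NOT 1) -> 1
  row 14 [1110]: (((1 IMPLIES NOT 0) IMPLIES (0 IMPLIES 1)) XOR NOT 0) -> 0
  row 15 [1111]: (((1 IMPLIES NOT 1) IMPLIES (1 IMPLIES 1)) XOR NOT 1) -> 1
Full result column, 4 rows per line (P1,P2 fixed per line; P3,P4 runs 00..11 left to right):
  rows 0-3 [P1,P2=00]: 0001  = hex 1
  rows 4-7 [P1,P2=01]: 0101  = hex 5
  rows 8-11 [P1,P2=10]: 0001  = hex 1
  rows 12-15 [P1,P2=11]: 0101  = hex 5
Output column (row 0 .. row 15) = 0001010100010101
Output column grouped in 4s = 0001 0101 0001 0101 = 0x1515
Convert to decimal digit by digit (value = value*16 + digit):
  1 -> 1
  1*16 + 5 = 21
  21*16 + 1 = 337
  337*16 + 5 = 5397
Decimal = 5397

5397


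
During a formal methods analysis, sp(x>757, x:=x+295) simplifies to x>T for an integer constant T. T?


Formula: sp(P, x:=E) = exists old_x. (x = E[old_x/x]) AND P[old_x/x] (old_x is the value of x before the assignment; eliminate old_x by solving x = E[old_x/x] for old_x)
Step 1: Precondition P: x>757, i.e. old_x > 757
Step 2: Assignment gives x = old_x + 295, so old_x = x - 295
Step 3: Substitute into P: x - 295 > 757
Step 4: Simplify: x > 757+295 = 1052

1052


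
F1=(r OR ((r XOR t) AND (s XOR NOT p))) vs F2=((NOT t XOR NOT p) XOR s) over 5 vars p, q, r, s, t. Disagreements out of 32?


F1 = (r OR ((r XOR t) AND (s XOR NOT p)))
F2 = ((NOT t XOR NOT p) XOR s)
Evaluate both on each of 32 rows (bits = p,q,r,s,t):
  row 0 [00000]: F1=0 F2=0 -> 0
  row 1 [00001]: F1=1 F2=1 -> 0
  row 2 [00010]: F1=0 F2=1 (differ) -> 1
  row 3 [00011]: F1=0 F2=0 -> 0
  row 4 [00100]: F1=1 F2=0 (differ) -> 1
  row 5 [00101]: F1=1 F2=1 -> 0
  row 6 [00110]: F1=1 F2=1 -> 0
  row 7 [00111]: F1=1 F2=0 (differ) -> 1
  row 8 [01000]: F1=0 F2=0 -> 0
  row 9 [01001]: F1=1 F2=1 -> 0
  row 10 [01010]: F1=0 F2=1 (differ) -> 1
  row 11 [01011]: F1=0 F2=0 -> 0
  row 12 [01100]: F1=1 F2=0 (differ) -> 1
  row 13 [01101]: F1=1 F2=1 -> 0
  row 14 [01110]: F1=1 F2=1 -> 0
  row 15 [01111]: F1=1 F2=0 (differ) -> 1
  row 16 [10000]: F1=0 F2=1 (differ) -> 1
  row 17 [10001]: F1=0 F2=0 -> 0
  row 18 [10010]: F1=0 F2=0 -> 0
  row 19 [10011]: F1=1 F2=1 -> 0
  row 20 [10100]: F1=1 F2=1 -> 0
  row 21 [10101]: F1=1 F2=0 (differ) -> 1
  row 22 [10110]: F1=1 F2=0 (differ) -> 1
  row 23 [10111]: F1=1 F2=1 -> 0
  row 24 [11000]: F1=0 F2=1 (differ) -> 1
  row 25 [11001]: F1=0 F2=0 -> 0
  row 26 [11010]: F1=0 F2=0 -> 0
  row 27 [11011]: F1=1 F2=1 -> 0
  row 28 [11100]: F1=1 F2=1 -> 0
  row 29 [11101]: F1=1 F2=0 (differ) -> 1
  row 30 [11110]: F1=1 F2=0 (differ) -> 1
  row 31 [11111]: F1=1 F2=1 -> 0
Full result column, 8 rows per line (p,q fixed per line; r,s,t runs 000..111 left to right):
  rows 0-7 [p,q=00]: 00101001  (ones: 3)
  rows 8-15 [p,q=01]: 00101001  (ones: 3)
  rows 16-23 [p,q=10]: 10000110  (ones: 3)
  rows 24-31 [p,q=11]: 10000110  (ones: 3)
Disagreements = 3+3+3+3 = 12

12


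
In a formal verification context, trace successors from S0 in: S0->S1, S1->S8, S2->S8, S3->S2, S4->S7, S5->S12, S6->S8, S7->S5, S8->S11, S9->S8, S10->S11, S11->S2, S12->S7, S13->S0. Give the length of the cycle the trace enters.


Trace from S0 until a state repeats:
  S0 -> S1 -> S8 -> S11 -> S2 -> S8
S8 first seen at step 2, revisited at step 5.
Cycle length = 5 - 2 = 3

3


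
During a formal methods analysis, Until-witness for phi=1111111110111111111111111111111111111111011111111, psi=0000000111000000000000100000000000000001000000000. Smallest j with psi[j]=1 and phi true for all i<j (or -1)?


(phi U psi) at 0: need smallest j with psi[j]=1 and phi[i]=1 for all i in [0,j).
Scan from step 0:
  step 0: phi=1, psi=0 -> continue
  step 1: phi=1, psi=0 -> continue
  step 2: phi=1, psi=0 -> continue
  step 3: phi=1, psi=0 -> continue
  step 7: psi=1 and phi held for [0,7) -> witness found
Witness step = 7

7


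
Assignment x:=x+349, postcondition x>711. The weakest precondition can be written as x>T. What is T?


Formula: wp(x:=E, P) = P[E/x] (substitute E for x in postcondition)
Step 1: Postcondition: x>711
Step 2: Substitute x+349 for x: x+349>711
Step 3: Solve for x: x > 711-349 = 362

362


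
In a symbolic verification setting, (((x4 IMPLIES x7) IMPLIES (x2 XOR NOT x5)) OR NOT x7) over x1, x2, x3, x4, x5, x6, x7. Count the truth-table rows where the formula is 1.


Formula: (((x4 IMPLIES x7) IMPLIES (x2 XOR NOT x5)) OR NOT x7) over 7 vars (128 rows)
Evaluate each row (x1, x2, x3, x4, x5, x6, x7 as bits, MSB first):
  row 0 [0000000]: (((0 IMPLIES 0) IMPLIES (0 XOR NOT 0)) OR NOT 0) -> 1
  row 1 [0000001]: (((0 IMPLIES 1) IMPLIES (0 XOR NOT 0)) OR NOT 1) -> 1
  row 2 [0000010]: (((0 IMPLIES 0) IMPLIES (0 XOR NOT 0)) OR NOT 0) -> 1
  row 3 [0000011]: (((0 IMPLIES 1) IMPLIES (0 XOR NOT 0)) OR NOT 1) -> 1
  row 4 [0000100]: (((0 IMPLIES 0) IMPLIES (0 XOR NOT 1)) OR NOT 0) -> 1
  (every remaining row is evaluated the same way; all 128 results are listed next)
Full result column, 8 rows per line (x1,x2,x3,x4 fixed per line; x5,x6,x7 runs 000..111 left to right):
  rows 0-7 [x1,x2,x3,x4=0000]: 11111010  (ones: 6)
  rows 8-15 [x1,x2,x3,x4=0001]: 11111010  (ones: 6)
  rows 16-23 [x1,x2,x3,x4=0010]: 11111010  (ones: 6)
  rows 24-31 [x1,x2,x3,x4=0011]: 11111010  (ones: 6)
  rows 32-39 [x1,x2,x3,x4=0100]: 10101111  (ones: 6)
  rows 40-47 [x1,x2,x3,x4=0101]: 10101111  (ones: 6)
  rows 48-55 [x1,x2,x3,x4=0110]: 10101111  (ones: 6)
  rows 56-63 [x1,x2,x3,x4=0111]: 10101111  (ones: 6)
  rows 64-71 [x1,x2,x3,x4=1000]: 11111010  (ones: 6)
  rows 72-79 [x1,x2,x3,x4=1001]: 11111010  (ones: 6)
  rows 80-87 [x1,x2,x3,x4=1010]: 11111010  (ones: 6)
  rows 88-95 [x1,x2,x3,x4=1011]: 11111010  (ones: 6)
  rows 96-103 [x1,x2,x3,x4=1100]: 10101111  (ones: 6)
  rows 104-111 [x1,x2,x3,x4=1101]: 10101111  (ones: 6)
  rows 112-119 [x1,x2,x3,x4=1110]: 10101111  (ones: 6)
  rows 120-127 [x1,x2,x3,x4=1111]: 10101111  (ones: 6)
Count of 1-rows = 6+6+6+6+6+6+6+6+6+6+6+6+6+6+6+6 = 96

96


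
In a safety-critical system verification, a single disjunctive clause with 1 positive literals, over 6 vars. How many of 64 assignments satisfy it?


Step 1: Total=2^6=64
Step 2: Unsat when all 1 false: 2^5=32
Step 3: Sat=64-32=32

32


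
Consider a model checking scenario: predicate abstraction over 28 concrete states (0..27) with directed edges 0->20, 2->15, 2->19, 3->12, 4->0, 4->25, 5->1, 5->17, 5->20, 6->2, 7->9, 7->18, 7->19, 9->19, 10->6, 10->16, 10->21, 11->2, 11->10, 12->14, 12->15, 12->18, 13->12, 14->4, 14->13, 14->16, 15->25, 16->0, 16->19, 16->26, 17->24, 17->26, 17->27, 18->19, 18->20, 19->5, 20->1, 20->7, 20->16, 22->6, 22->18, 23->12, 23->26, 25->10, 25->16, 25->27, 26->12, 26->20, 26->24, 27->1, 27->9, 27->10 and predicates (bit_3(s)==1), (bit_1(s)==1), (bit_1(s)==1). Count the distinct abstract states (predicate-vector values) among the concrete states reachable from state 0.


BFS from 0:
Concrete reachable: {0, 1, 2, 4, 5, 6, 7, 9, 10, 12, 13, 14, 15, 16, 17, 18, 19, 20, 21, 24, 25, 26, 27}
Abstract via predicates (bit_3(s)==1), (bit_1(s)==1), (bit_1(s)==1):
  (0,0,0) <- {0, 1, 4, 5, 16, 17, 20, 21}
  (0,1,1) <- {2, 6, 7, 18, 19}
  (1,0,0) <- {9, 12, 13, 24, 25}
  (1,1,1) <- {10, 14, 15, 26, 27}
Distinct abstract states = 4

4


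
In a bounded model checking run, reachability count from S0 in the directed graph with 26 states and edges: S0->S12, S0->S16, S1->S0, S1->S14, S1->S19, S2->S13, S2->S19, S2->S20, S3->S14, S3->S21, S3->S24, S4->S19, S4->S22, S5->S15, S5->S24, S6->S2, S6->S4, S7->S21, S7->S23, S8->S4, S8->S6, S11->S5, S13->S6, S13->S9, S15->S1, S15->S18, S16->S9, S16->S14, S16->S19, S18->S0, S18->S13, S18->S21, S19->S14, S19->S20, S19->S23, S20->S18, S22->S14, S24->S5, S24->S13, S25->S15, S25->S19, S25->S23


BFS from S0:
  layer 0: {S0}
  layer 1: {S12, S16}
  layer 2: {S9, S14, S19}
  layer 3: {S20, S23}
  layer 4: {S18}
  layer 5: {S13, S21}
  layer 6: {S6}
  layer 7: {S2, S4}
  layer 8: {S22}
Reachable set: {S0, S2, S4, S6, S9, S12, S13, S14, S16, S18, S19, S20, S21, S22, S23}
Count = 15

15


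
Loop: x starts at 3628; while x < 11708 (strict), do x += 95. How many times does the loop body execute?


Step 1: x goes from 3628 toward 11708 by 95; the body runs while x<11708, so iterations = ceil((bound-start)/step)
Step 2: Distance=8080
Step 3: ceil(8080/95)=86

86


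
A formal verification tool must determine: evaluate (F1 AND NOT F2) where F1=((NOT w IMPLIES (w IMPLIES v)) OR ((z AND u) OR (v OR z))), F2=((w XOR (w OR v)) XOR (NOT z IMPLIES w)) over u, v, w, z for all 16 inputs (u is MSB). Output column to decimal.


F1 = ((NOT w IMPLIES (w IMPLIES v)) OR ((z AND u) OR (v OR z)))
F2 = ((w XOR (w OR v)) XOR (NOT z IMPLIES w))
Counterexample to F1=>F2 is where F1=1 and F2=0.
Evaluate each row (bits = u,v,w,z, MSB first):
  row 0 [0000]: F1=1 F2=0 -> F1&~F2 -> 1
  row 1 [0001]: F1=1 F2=1 -> F1&~F2 -> 0
  row 2 [0010]: F1=1 F2=1 -> F1&~F2 -> 0
  row 3 [0011]: F1=1 F2=1 -> F1&~F2 -> 0
  row 4 [0100]: F1=1 F2=1 -> F1&~F2 -> 0
  row 5 [0101]: F1=1 F2=0 -> F1&~F2 -> 1
  row 6 [0110]: F1=1 F2=1 -> F1&~F2 -> 0
  row 7 [0111]: F1=1 F2=1 -> F1&~F2 -> 0
  row 8 [1000]: F1=1 F2=0 -> F1&~F2 -> 1
  row 9 [1001]: F1=1 F2=1 -> F1&~F2 -> 0
  row 10 [1010]: F1=1 F2=1 -> F1&~F2 -> 0
  row 11 [1011]: F1=1 F2=1 -> F1&~F2 -> 0
  row 12 [1100]: F1=1 F2=1 -> F1&~F2 -> 0
  row 13 [1101]: F1=1 F2=0 -> F1&~F2 -> 1
  row 14 [1110]: F1=1 F2=1 -> F1&~F2 -> 0
  row 15 [1111]: F1=1 F2=1 -> F1&~F2 -> 0
Full result column, 4 rows per line (u,v fixed per line; w,z runs 00..11 left to right):
  rows 0-3 [u,v=00]: 1000  = hex 8
  rows 4-7 [u,v=01]: 0100  = hex 4
  rows 8-11 [u,v=10]: 1000  = hex 8
  rows 12-15 [u,v=11]: 0100  = hex 4
Counterexample vector (row 0 .. row 15) = 1000010010000100
Output column grouped in 4s = 1000 0100 1000 0100 = 0x8484
Convert to decimal digit by digit (value = value*16 + digit):
  8 -> 8
  8*16 + 4 = 132
  132*16 + 8 = 2120
  2120*16 + 4 = 33924
Decimal = 33924

33924


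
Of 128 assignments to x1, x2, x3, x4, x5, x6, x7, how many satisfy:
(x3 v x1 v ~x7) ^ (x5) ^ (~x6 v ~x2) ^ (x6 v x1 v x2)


CNF with 4 clauses over 7 vars (128 assignments).
An assignment satisfies CNF iff every clause has >=1 true literal.
Check each row (bits = x1,x2,x3,x4,x5,x6,x7; clause T/F shown):
  row 0 [0000000]: clauses=TFTF -> 0
  row 1 [0000001]: clauses=FFTF -> 0
  row 2 [0000010]: clauses=TFTT -> 0
  row 3 [0000011]: clauses=FFTT -> 0
  row 4 [0000100]: clauses=TTTF -> 0
  (every remaining row is evaluated the same way; all 128 results are listed next)
Full result column, 8 rows per line (x1,x2,x3,x4 fixed per line; x5,x6,x7 runs 000..111 left to right):
  rows 0-7 [x1,x2,x3,x4=0000]: 00000010  (ones: 1)
  rows 8-15 [x1,x2,x3,x4=0001]: 00000010  (ones: 1)
  rows 16-23 [x1,x2,x3,x4=0010]: 00000011  (ones: 2)
  rows 24-31 [x1,x2,x3,x4=0011]: 00000011  (ones: 2)
  rows 32-39 [x1,x2,x3,x4=0100]: 00001000  (ones: 1)
  rows 40-47 [x1,x2,x3,x4=0101]: 00001000  (ones: 1)
  rows 48-55 [x1,x2,x3,x4=0110]: 00001100  (ones: 2)
  rows 56-63 [x1,x2,x3,x4=0111]: 00001100  (ones: 2)
  rows 64-71 [x1,x2,x3,x4=1000]: 00001111  (ones: 4)
  rows 72-79 [x1,x2,x3,x4=1001]: 00001111  (ones: 4)
  rows 80-87 [x1,x2,x3,x4=1010]: 00001111  (ones: 4)
  rows 88-95 [x1,x2,x3,x4=1011]: 00001111  (ones: 4)
  rows 96-103 [x1,x2,x3,x4=1100]: 00001100  (ones: 2)
  rows 104-111 [x1,x2,x3,x4=1101]: 00001100  (ones: 2)
  rows 112-119 [x1,x2,x3,x4=1110]: 00001100  (ones: 2)
  rows 120-127 [x1,x2,x3,x4=1111]: 00001100  (ones: 2)
Satisfying assignments = 1+1+2+2+1+1+2+2+4+4+4+4+2+2+2+2 = 36

36


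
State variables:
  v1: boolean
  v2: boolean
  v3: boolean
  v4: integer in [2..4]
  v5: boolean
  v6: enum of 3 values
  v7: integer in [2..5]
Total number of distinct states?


State space = product of domain sizes of all variables.
Domain sizes:
  v1 (boolean): 2
  v2 (boolean): 2
  v3 (boolean): 2
  v4 (integer in [2..4]): 3
  v5 (boolean): 2
  v6 (enum of 3 values): 3
  v7 (integer in [2..5]): 4
Product = 2 * 2 * 2 * 3 * 2 * 3 * 4 = 576

576


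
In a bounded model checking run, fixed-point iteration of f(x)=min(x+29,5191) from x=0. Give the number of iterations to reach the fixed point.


Step 1: x=0, cap=5191, increment=29
Step 2: x grows by 29 each step until capped at 5191; fixed point is x=5191
Step 3: iterations = ceil(5191/29) = 179

179


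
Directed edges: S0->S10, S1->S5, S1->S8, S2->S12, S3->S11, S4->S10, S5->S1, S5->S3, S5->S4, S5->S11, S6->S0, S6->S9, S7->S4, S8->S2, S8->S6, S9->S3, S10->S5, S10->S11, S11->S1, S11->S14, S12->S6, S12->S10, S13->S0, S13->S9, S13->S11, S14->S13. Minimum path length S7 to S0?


BFS layer-by-layer from S7:
  dist 0: {S7}
  dist 1: {S4}
  dist 2: {S10}
  dist 3: {S5, S11}
  dist 4: {S1, S3, S14}
  dist 5: {S8, S13}
  dist 6: {S0, S2, S6, S9}
  -> S0 reached at distance 6
Shortest path length = 6

6


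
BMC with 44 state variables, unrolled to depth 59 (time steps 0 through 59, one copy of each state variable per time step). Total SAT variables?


BMC unrolls to depth k, creating one copy of each state var for steps 0..k.
Step count = 59 + 1 = 60 (steps 0 through 59)
Vars per step = 44
Total = 44 * 60 = 2640

2640


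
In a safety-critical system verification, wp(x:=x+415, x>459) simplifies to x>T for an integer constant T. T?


Formula: wp(x:=E, P) = P[E/x] (substitute E for x in postcondition)
Step 1: Postcondition: x>459
Step 2: Substitute x+415 for x: x+415>459
Step 3: Solve for x: x > 459-415 = 44

44


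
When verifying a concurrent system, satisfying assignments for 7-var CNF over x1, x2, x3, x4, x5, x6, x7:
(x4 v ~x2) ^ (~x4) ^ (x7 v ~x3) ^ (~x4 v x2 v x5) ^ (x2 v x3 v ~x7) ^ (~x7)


CNF with 6 clauses over 7 vars (128 assignments).
An assignment satisfies CNF iff every clause has >=1 true literal.
Check each row (bits = x1,x2,x3,x4,x5,x6,x7; clause T/F shown):
  row 0 [0000000]: clauses=TTTTTT -> 1
  row 1 [0000001]: clauses=TTTTFF -> 0
  row 2 [0000010]: clauses=TTTTTT -> 1
  row 3 [0000011]: clauses=TTTTFF -> 0
  row 4 [0000100]: clauses=TTTTTT -> 1
  (every remaining row is evaluated the same way; all 128 results are listed next)
Full result column, 8 rows per line (x1,x2,x3,x4 fixed per line; x5,x6,x7 runs 000..111 left to right):
  rows 0-7 [x1,x2,x3,x4=0000]: 10101010  (ones: 4)
  rows 8-15 [x1,x2,x3,x4=0001]: 00000000  (ones: 0)
  rows 16-23 [x1,x2,x3,x4=0010]: 00000000  (ones: 0)
  rows 24-31 [x1,x2,x3,x4=0011]: 00000000  (ones: 0)
  rows 32-39 [x1,x2,x3,x4=0100]: 00000000  (ones: 0)
  rows 40-47 [x1,x2,x3,x4=0101]: 00000000  (ones: 0)
  rows 48-55 [x1,x2,x3,x4=0110]: 00000000  (ones: 0)
  rows 56-63 [x1,x2,x3,x4=0111]: 00000000  (ones: 0)
  rows 64-71 [x1,x2,x3,x4=1000]: 10101010  (ones: 4)
  rows 72-79 [x1,x2,x3,x4=1001]: 00000000  (ones: 0)
  rows 80-87 [x1,x2,x3,x4=1010]: 00000000  (ones: 0)
  rows 88-95 [x1,x2,x3,x4=1011]: 00000000  (ones: 0)
  rows 96-103 [x1,x2,x3,x4=1100]: 00000000  (ones: 0)
  rows 104-111 [x1,x2,x3,x4=1101]: 00000000  (ones: 0)
  rows 112-119 [x1,x2,x3,x4=1110]: 00000000  (ones: 0)
  rows 120-127 [x1,x2,x3,x4=1111]: 00000000  (ones: 0)
Satisfying assignments = 4+0+0+0+0+0+0+0+4+0+0+0+0+0+0+0 = 8

8


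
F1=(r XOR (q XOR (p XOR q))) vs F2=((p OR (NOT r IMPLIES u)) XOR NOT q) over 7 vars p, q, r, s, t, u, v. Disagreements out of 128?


F1 = (r XOR (q XOR (p XOR q)))
F2 = ((p OR (NOT r IMPLIES u)) XOR NOT q)
Evaluate both on each of 128 rows (bits = p,q,r,s,t,u,v):
  row 0 [0000000]: F1=0 F2=1 (differ) -> 1
  row 1 [0000001]: F1=0 F2=1 (differ) -> 1
  row 2 [0000010]: F1=0 F2=0 -> 0
  row 3 [0000011]: F1=0 F2=0 -> 0
  row 4 [0000100]: F1=0 F2=1 (differ) -> 1
  (every remaining row is evaluated the same way; all 128 results are listed next)
Full result column, 8 rows per line (p,q,r,s fixed per line; t,u,v runs 000..111 left to right):
  rows 0-7 [p,q,r,s=0000]: 11001100  (ones: 4)
  rows 8-15 [p,q,r,s=0001]: 11001100  (ones: 4)
  rows 16-23 [p,q,r,s=0010]: 11111111  (ones: 8)
  rows 24-31 [p,q,r,s=0011]: 11111111  (ones: 8)
  rows 32-39 [p,q,r,s=0100]: 00110011  (ones: 4)
  rows 40-47 [p,q,r,s=0101]: 00110011  (ones: 4)
  rows 48-55 [p,q,r,s=0110]: 00000000  (ones: 0)
  rows 56-63 [p,q,r,s=0111]: 00000000  (ones: 0)
  rows 64-71 [p,q,r,s=1000]: 11111111  (ones: 8)
  rows 72-79 [p,q,r,s=1001]: 11111111  (ones: 8)
  rows 80-87 [p,q,r,s=1010]: 00000000  (ones: 0)
  rows 88-95 [p,q,r,s=1011]: 00000000  (ones: 0)
  rows 96-103 [p,q,r,s=1100]: 00000000  (ones: 0)
  rows 104-111 [p,q,r,s=1101]: 00000000  (ones: 0)
  rows 112-119 [p,q,r,s=1110]: 11111111  (ones: 8)
  rows 120-127 [p,q,r,s=1111]: 11111111  (ones: 8)
Disagreements = 4+4+8+8+4+4+0+0+8+8+0+0+0+0+8+8 = 64

64


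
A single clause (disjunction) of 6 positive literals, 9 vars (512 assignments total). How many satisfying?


Step 1: Total=2^9=512
Step 2: Unsat when all 6 false: 2^3=8
Step 3: Sat=512-8=504

504


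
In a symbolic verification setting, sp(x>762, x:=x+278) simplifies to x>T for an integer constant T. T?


Formula: sp(P, x:=E) = exists old_x. (x = E[old_x/x]) AND P[old_x/x] (old_x is the value of x before the assignment; eliminate old_x by solving x = E[old_x/x] for old_x)
Step 1: Precondition P: x>762, i.e. old_x > 762
Step 2: Assignment gives x = old_x + 278, so old_x = x - 278
Step 3: Substitute into P: x - 278 > 762
Step 4: Simplify: x > 762+278 = 1040

1040


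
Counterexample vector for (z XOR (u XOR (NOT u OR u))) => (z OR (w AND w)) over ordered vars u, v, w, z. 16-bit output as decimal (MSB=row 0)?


F1 = (z XOR (u XOR (NOT u OR u)))
F2 = (z OR (w AND w))
Counterexample to F1=>F2 is where F1=1 and F2=0.
Evaluate each row (bits = u,v,w,z, MSB first):
  row 0 [0000]: F1=1 F2=0 -> F1&~F2 -> 1
  row 1 [0001]: F1=0 F2=1 -> F1&~F2 -> 0
  row 2 [0010]: F1=1 F2=1 -> F1&~F2 -> 0
  row 3 [0011]: F1=0 F2=1 -> F1&~F2 -> 0
  row 4 [0100]: F1=1 F2=0 -> F1&~F2 -> 1
  row 5 [0101]: F1=0 F2=1 -> F1&~F2 -> 0
  row 6 [0110]: F1=1 F2=1 -> F1&~F2 -> 0
  row 7 [0111]: F1=0 F2=1 -> F1&~F2 -> 0
  row 8 [1000]: F1=0 F2=0 -> F1&~F2 -> 0
  row 9 [1001]: F1=1 F2=1 -> F1&~F2 -> 0
  row 10 [1010]: F1=0 F2=1 -> F1&~F2 -> 0
  row 11 [1011]: F1=1 F2=1 -> F1&~F2 -> 0
  row 12 [1100]: F1=0 F2=0 -> F1&~F2 -> 0
  row 13 [1101]: F1=1 F2=1 -> F1&~F2 -> 0
  row 14 [1110]: F1=0 F2=1 -> F1&~F2 -> 0
  row 15 [1111]: F1=1 F2=1 -> F1&~F2 -> 0
Full result column, 4 rows per line (u,v fixed per line; w,z runs 00..11 left to right):
  rows 0-3 [u,v=00]: 1000  = hex 8
  rows 4-7 [u,v=01]: 1000  = hex 8
  rows 8-11 [u,v=10]: 0000  = hex 0
  rows 12-15 [u,v=11]: 0000  = hex 0
Counterexample vector (row 0 .. row 15) = 1000100000000000
Output column grouped in 4s = 1000 1000 0000 0000 = 0x8800
Convert to decimal digit by digit (value = value*16 + digit):
  8 -> 8
  8*16 + 8 = 136
  136*16 + 0 = 2176
  2176*16 + 0 = 34816
Decimal = 34816

34816


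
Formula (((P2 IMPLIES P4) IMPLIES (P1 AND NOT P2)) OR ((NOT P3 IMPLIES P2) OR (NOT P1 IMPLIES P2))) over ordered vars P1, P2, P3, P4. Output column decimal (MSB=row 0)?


Formula: (((P2 IMPLIES P4) IMPLIES (P1 AND NOT P2)) OR ((NOT P3 IMPLIES P2) OR (NOT P1 IMPLIES P2))) over P1, P2, P3, P4 (16 rows)
Evaluate each row (bits = P1,P2,P3,P4, MSB first):
  row 0 [0000]: (((0 IMPLIES 0) IMPLIES (0 AND NOT 0)) OR ((NOT 0 IMPLIES 0) OR (NOT 0 IMPLIES 0))) -> 0
  row 1 [0001]: (((0 IMPLIES 1) IMPLIES (0 AND NOT 0)) OR ((NOT 0 IMPLIES 0) OR (NOT 0 IMPLIES 0))) -> 0
  row 2 [0010]: (((0 IMPLIES 0) IMPLIES (0 AND NOT 0)) OR ((NOT 1 IMPLIES 0) OR (NOT 0 IMPLIES 0))) -> 1
  row 3 [0011]: (((0 IMPLIES 1) IMPLIES (0 AND NOT 0)) OR ((NOT 1 IMPLIES 0) OR (NOT 0 IMPLIES 0))) -> 1
  row 4 [0100]: (((1 IMPLIES 0) IMPLIES (0 AND NOT 1)) OR ((NOT 0 IMPLIES 1) OR (NOT 0 IMPLIES 1))) -> 1
  row 5 [0101]: (((1 IMPLIES 1) IMPLIES (0 AND NOT 1)) OR ((NOT 0 IMPLIES 1) OR (NOT 0 IMPLIES 1))) -> 1
  row 6 [0110]: (((1 IMPLIES 0) IMPLIES (0 AND NOT 1)) OR ((NOT 1 IMPLIES 1) OR (NOT 0 IMPLIES 1))) -> 1
  row 7 [0111]: (((1 IMPLIES 1) IMPLIES (0 AND NOT 1)) OR ((NOT 1 IMPLIES 1) OR (NOT 0 IMPLIES 1))) -> 1
  row 8 [1000]: (((0 IMPLIES 0) IMPLIES (1 AND NOT 0)) OR ((NOT 0 IMPLIES 0) OR (NOT 1 IMPLIES 0))) -> 1
  row 9 [1001]: (((0 IMPLIES 1) IMPLIES (1 AND NOT 0)) OR ((NOT 0 IMPLIES 0) OR (NOT 1 IMPLIES 0))) -> 1
  row 10 [1010]: (((0 IMPLIES 0) IMPLIES (1 AND NOT 0)) OR ((NOT 1 IMPLIES 0) OR (NOT 1 IMPLIES 0))) -> 1
  row 11 [1011]: (((0 IMPLIES 1) IMPLIES (1 AND NOT 0)) OR ((NOT 1 IMPLIES 0) OR (NOT 1 IMPLIES 0))) -> 1
  row 12 [1100]: (((1 IMPLIES 0) IMPLIES (1 AND NOT 1)) OR ((NOT 0 IMPLIES 1) OR (NOT 1 IMPLIES 1))) -> 1
  row 13 [1101]: (((1 IMPLIES 1) IMPLIES (1 AND NOT 1)) OR ((NOT 0 IMPLIES 1) OR (NOT 1 IMPLIES 1))) -> 1
  row 14 [1110]: (((1 IMPLIES 0) IMPLIES (1 AND NOT 1)) OR ((NOT 1 IMPLIES 1) OR (NOT 1 IMPLIES 1))) -> 1
  row 15 [1111]: (((1 IMPLIES 1) IMPLIES (1 AND NOT 1)) OR ((NOT 1 IMPLIES 1) OR (NOT 1 IMPLIES 1))) -> 1
Full result column, 4 rows per line (P1,P2 fixed per line; P3,P4 runs 00..11 left to right):
  rows 0-3 [P1,P2=00]: 0011  = hex 3
  rows 4-7 [P1,P2=01]: 1111  = hex F
  rows 8-11 [P1,P2=10]: 1111  = hex F
  rows 12-15 [P1,P2=11]: 1111  = hex F
Output column (row 0 .. row 15) = 0011111111111111
Output column grouped in 4s = 0011 1111 1111 1111 = 0x3FFF
Convert to decimal digit by digit (value = value*16 + digit):
  3 -> 3
  3*16 + 15 (F) = 63
  63*16 + 15 (F) = 1023
  1023*16 + 15 (F) = 16383
Decimal = 16383

16383


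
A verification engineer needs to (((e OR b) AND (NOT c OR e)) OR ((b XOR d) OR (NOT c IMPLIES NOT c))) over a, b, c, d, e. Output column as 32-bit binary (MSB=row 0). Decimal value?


Formula: (((e OR b) AND (NOT c OR e)) OR ((b XOR d) OR (NOT c IMPLIES NOT c))) over a, b, c, d, e (32 rows)
Evaluate each row (bits = a,b,c,d,e, MSB first):
  row 0 [00000]: (((0 OR 0) AND (NOT 0 OR 0)) OR ((0 XOR 0) OR (NOT 0 IMPLIES NOT 0))) -> 1
  row 1 [00001]: (((1 OR 0) AND (NOT 0 OR 1)) OR ((0 XOR 0) OR (NOT 0 IMPLIES NOT 0))) -> 1
  row 2 [00010]: (((0 OR 0) AND (NOT 0 OR 0)) OR ((0 XOR 1) OR (NOT 0 IMPLIES NOT 0))) -> 1
  row 3 [00011]: (((1 OR 0) AND (NOT 0 OR 1)) OR ((0 XOR 1) OR (NOT 0 IMPLIES NOT 0))) -> 1
  row 4 [00100]: (((0 OR 0) AND (NOT 1 OR 0)) OR ((0 XOR 0) OR (NOT 1 IMPLIES NOT 1))) -> 1
  row 5 [00101]: (((1 OR 0) AND (NOT 1 OR 1)) OR ((0 XOR 0) OR (NOT 1 IMPLIES NOT 1))) -> 1
  row 6 [00110]: (((0 OR 0) AND (NOT 1 OR 0)) OR ((0 XOR 1) OR (NOT 1 IMPLIES NOT 1))) -> 1
  row 7 [00111]: (((1 OR 0) AND (NOT 1 OR 1)) OR ((0 XOR 1) OR (NOT 1 IMPLIES NOT 1))) -> 1
  row 8 [01000]: (((0 OR 1) AND (NOT 0 OR 0)) OR ((1 XOR 0) OR (NOT 0 IMPLIES NOT 0))) -> 1
  row 9 [01001]: (((1 OR 1) AND (NOT 0 OR 1)) OR ((1 XOR 0) OR (NOT 0 IMPLIES NOT 0))) -> 1
  row 10 [01010]: (((0 OR 1) AND (NOT 0 OR 0)) OR ((1 XOR 1) OR (NOT 0 IMPLIES NOT 0))) -> 1
  row 11 [01011]: (((1 OR 1) AND (NOT 0 OR 1)) OR ((1 XOR 1) OR (NOT 0 IMPLIES NOT 0))) -> 1
  row 12 [01100]: (((0 OR 1) AND (NOT 1 OR 0)) OR ((1 XOR 0) OR (NOT 1 IMPLIES NOT 1))) -> 1
  row 13 [01101]: (((1 OR 1) AND (NOT 1 OR 1)) OR ((1 XOR 0) OR (NOT 1 IMPLIES NOT 1))) -> 1
  row 14 [01110]: (((0 OR 1) AND (NOT 1 OR 0)) OR ((1 XOR 1) OR (NOT 1 IMPLIES NOT 1))) -> 1
  row 15 [01111]: (((1 OR 1) AND (NOT 1 OR 1)) OR ((1 XOR 1) OR (NOT 1 IMPLIES NOT 1))) -> 1
  row 16 [10000]: (((0 OR 0) AND (NOT 0 OR 0)) OR ((0 XOR 0) OR (NOT 0 IMPLIES NOT 0))) -> 1
  row 17 [10001]: (((1 OR 0) AND (NOT 0 OR 1)) OR ((0 XOR 0) OR (NOT 0 IMPLIES NOT 0))) -> 1
  row 18 [10010]: (((0 OR 0) AND (NOT 0 OR 0)) OR ((0 XOR 1) OR (NOT 0 IMPLIES NOT 0))) -> 1
  row 19 [10011]: (((1 OR 0) AND (NOT 0 OR 1)) OR ((0 XOR 1) OR (NOT 0 IMPLIES NOT 0))) -> 1
  row 20 [10100]: (((0 OR 0) AND (NOT 1 OR 0)) OR ((0 XOR 0) OR (NOT 1 IMPLIES NOT 1))) -> 1
  row 21 [10101]: (((1 OR 0) AND (NOT 1 OR 1)) OR ((0 XOR 0) OR (NOT 1 IMPLIES NOT 1))) -> 1
  row 22 [10110]: (((0 OR 0) AND (NOT 1 OR 0)) OR ((0 XOR 1) OR (NOT 1 IMPLIES NOT 1))) -> 1
  row 23 [10111]: (((1 OR 0) AND (NOT 1 OR 1)) OR ((0 XOR 1) OR (NOT 1 IMPLIES NOT 1))) -> 1
  row 24 [11000]: (((0 OR 1) AND (NOT 0 OR 0)) OR ((1 XOR 0) OR (NOT 0 IMPLIES NOT 0))) -> 1
  row 25 [11001]: (((1 OR 1) AND (NOT 0 OR 1)) OR ((1 XOR 0) OR (NOT 0 IMPLIES NOT 0))) -> 1
  row 26 [11010]: (((0 OR 1) AND (NOT 0 OR 0)) OR ((1 XOR 1) OR (NOT 0 IMPLIES NOT 0))) -> 1
  row 27 [11011]: (((1 OR 1) AND (NOT 0 OR 1)) OR ((1 XOR 1) OR (NOT 0 IMPLIES NOT 0))) -> 1
  row 28 [11100]: (((0 OR 1) AND (NOT 1 OR 0)) OR ((1 XOR 0) OR (NOT 1 IMPLIES NOT 1))) -> 1
  row 29 [11101]: (((1 OR 1) AND (NOT 1 OR 1)) OR ((1 XOR 0) OR (NOT 1 IMPLIES NOT 1))) -> 1
  row 30 [11110]: (((0 OR 1) AND (NOT 1 OR 0)) OR ((1 XOR 1) OR (NOT 1 IMPLIES NOT 1))) -> 1
  row 31 [11111]: (((1 OR 1) AND (NOT 1 OR 1)) OR ((1 XOR 1) OR (NOT 1 IMPLIES NOT 1))) -> 1
Full result column, 4 rows per line (a,b,c fixed per line; d,e runs 00..11 left to right):
  rows 0-3 [a,b,c=000]: 1111  = hex F
  rows 4-7 [a,b,c=001]: 1111  = hex F
  rows 8-11 [a,b,c=010]: 1111  = hex F
  rows 12-15 [a,b,c=011]: 1111  = hex F
  rows 16-19 [a,b,c=100]: 1111  = hex F
  rows 20-23 [a,b,c=101]: 1111  = hex F
  rows 24-27 [a,b,c=110]: 1111  = hex F
  rows 28-31 [a,b,c=111]: 1111  = hex F
Output column (row 0 .. row 31) = 11111111111111111111111111111111
Output column grouped in 4s = 1111 1111 1111 1111 1111 1111 1111 1111 = 0xFFFFFFFF
Convert to decimal digit by digit (value = value*16 + digit):
  F -> 15
  15*16 + 15 (F) = 255
  255*16 + 15 (F) = 4095
  4095*16 + 15 (F) = 65535
  65535*16 + 15 (F) = 1048575
  1048575*16 + 15 (F) = 16777215
  16777215*16 + 15 (F) = 268435455
  268435455*16 + 15 (F) = 4294967295
Decimal = 4294967295

4294967295
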